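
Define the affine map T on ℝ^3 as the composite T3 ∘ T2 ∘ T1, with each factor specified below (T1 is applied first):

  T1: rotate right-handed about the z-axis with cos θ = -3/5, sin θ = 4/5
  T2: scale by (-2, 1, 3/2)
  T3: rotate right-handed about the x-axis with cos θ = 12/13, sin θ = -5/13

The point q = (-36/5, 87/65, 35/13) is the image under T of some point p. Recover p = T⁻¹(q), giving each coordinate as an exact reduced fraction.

T1 = [-3/5 -4/5 0 0; 4/5 -3/5 0 0; 0 0 1 0; 0 0 0 1]
T2·T1 = [6/5 8/5 0 0; 4/5 -3/5 0 0; 0 0 3/2 0; 0 0 0 1]
T3·…·T1 = [6/5 8/5 0 0; 48/65 -36/65 15/26 0; -4/13 3/13 18/13 0; 0 0 0 1]
det M = -3; M⁻¹ = [3/10 48/65 -4/13 0; 2/5 -36/65 3/13 0; 0 10/39 8/13 0; 0 0 0 1]
M⁻¹ · (-36/5, 87/65, 35/13)ᵀ = (-2, -3, 2)ᵀ

p = (-2, -3, 2)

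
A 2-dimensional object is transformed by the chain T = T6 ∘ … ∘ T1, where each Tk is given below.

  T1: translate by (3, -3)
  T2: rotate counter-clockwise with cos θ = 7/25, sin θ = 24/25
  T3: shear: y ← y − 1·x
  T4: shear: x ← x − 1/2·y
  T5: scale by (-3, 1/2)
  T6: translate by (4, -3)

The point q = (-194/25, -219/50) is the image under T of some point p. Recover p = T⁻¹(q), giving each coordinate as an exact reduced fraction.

T1 = [1 0 3; 0 1 -3; 0 0 1]
T2·T1 = [7/25 -24/25 93/25; 24/25 7/25 51/25; 0 0 1]
T3·…·T1 = [7/25 -24/25 93/25; 17/25 31/25 -42/25; 0 0 1]
T4·…·T1 = [-3/50 -79/50 114/25; 17/25 31/25 -42/25; 0 0 1]
T5·…·T1 = [9/50 237/50 -342/25; 17/50 31/50 -21/25; 0 0 1]
T6·…·T1 = [9/50 237/50 -242/25; 17/50 31/50 -96/25; 0 0 1]
det M = -3/2; M⁻¹ = [-31/75 79/25 122/15; 17/75 -3/25 26/15; 0 0 1]
M⁻¹ · (-194/25, -219/50)ᵀ = (-5/2, 1/2)ᵀ

p = (-5/2, 1/2)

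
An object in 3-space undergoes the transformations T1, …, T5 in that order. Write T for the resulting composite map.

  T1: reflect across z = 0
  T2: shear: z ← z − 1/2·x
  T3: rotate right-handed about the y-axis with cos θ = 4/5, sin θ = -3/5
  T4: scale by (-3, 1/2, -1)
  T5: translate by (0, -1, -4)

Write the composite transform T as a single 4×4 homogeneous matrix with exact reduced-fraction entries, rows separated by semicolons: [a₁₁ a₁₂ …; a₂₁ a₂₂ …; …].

T = [-33/10 0 -9/5 0; 0 1/2 0 -1; -1/5 0 4/5 -4; 0 0 0 1]

T1 = [1 0 0 0; 0 1 0 0; 0 0 -1 0; 0 0 0 1]
T2·T1 = [1 0 0 0; 0 1 0 0; -1/2 0 -1 0; 0 0 0 1]
T3·…·T1 = [11/10 0 3/5 0; 0 1 0 0; 1/5 0 -4/5 0; 0 0 0 1]
T4·…·T1 = [-33/10 0 -9/5 0; 0 1/2 0 0; -1/5 0 4/5 0; 0 0 0 1]
T5·…·T1 = [-33/10 0 -9/5 0; 0 1/2 0 -1; -1/5 0 4/5 -4; 0 0 0 1]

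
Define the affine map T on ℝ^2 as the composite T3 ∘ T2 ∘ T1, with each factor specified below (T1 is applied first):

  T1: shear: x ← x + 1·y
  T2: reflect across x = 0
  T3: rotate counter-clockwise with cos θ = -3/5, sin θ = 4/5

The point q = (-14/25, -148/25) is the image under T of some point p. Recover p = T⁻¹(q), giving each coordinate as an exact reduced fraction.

T1 = [1 1 0; 0 1 0; 0 0 1]
T2·T1 = [-1 -1 0; 0 1 0; 0 0 1]
T3·…·T1 = [3/5 -1/5 0; -4/5 -7/5 0; 0 0 1]
det M = -1; M⁻¹ = [7/5 -1/5 0; -4/5 -3/5 0; 0 0 1]
M⁻¹ · (-14/25, -148/25)ᵀ = (2/5, 4)ᵀ

p = (2/5, 4)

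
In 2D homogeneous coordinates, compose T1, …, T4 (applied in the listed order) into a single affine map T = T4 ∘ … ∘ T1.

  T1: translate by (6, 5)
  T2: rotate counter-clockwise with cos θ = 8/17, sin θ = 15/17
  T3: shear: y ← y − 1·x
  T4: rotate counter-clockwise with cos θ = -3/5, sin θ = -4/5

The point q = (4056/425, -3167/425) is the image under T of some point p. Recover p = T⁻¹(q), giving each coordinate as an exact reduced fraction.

T1 = [1 0 6; 0 1 5; 0 0 1]
T2·T1 = [8/17 -15/17 -27/17; 15/17 8/17 130/17; 0 0 1]
T3·…·T1 = [8/17 -15/17 -27/17; 7/17 23/17 157/17; 0 0 1]
T4·…·T1 = [4/85 137/85 709/85; -53/85 -9/85 -363/85; 0 0 1]
det M = 1; M⁻¹ = [-9/85 -137/85 -6; 53/85 4/85 -5; 0 0 1]
M⁻¹ · (4056/425, -3167/425)ᵀ = (5, 3/5)ᵀ

p = (5, 3/5)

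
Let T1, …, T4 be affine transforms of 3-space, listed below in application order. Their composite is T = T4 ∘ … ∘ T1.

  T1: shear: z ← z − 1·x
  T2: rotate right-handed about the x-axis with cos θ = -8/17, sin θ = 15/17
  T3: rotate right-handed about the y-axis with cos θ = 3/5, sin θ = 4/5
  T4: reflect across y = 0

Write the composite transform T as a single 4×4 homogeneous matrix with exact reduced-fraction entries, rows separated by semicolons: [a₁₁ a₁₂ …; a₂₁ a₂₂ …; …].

T = [83/85 12/17 -32/85 0; -15/17 8/17 15/17 0; -44/85 9/17 -24/85 0; 0 0 0 1]

T1 = [1 0 0 0; 0 1 0 0; -1 0 1 0; 0 0 0 1]
T2·T1 = [1 0 0 0; 15/17 -8/17 -15/17 0; 8/17 15/17 -8/17 0; 0 0 0 1]
T3·…·T1 = [83/85 12/17 -32/85 0; 15/17 -8/17 -15/17 0; -44/85 9/17 -24/85 0; 0 0 0 1]
T4·…·T1 = [83/85 12/17 -32/85 0; -15/17 8/17 15/17 0; -44/85 9/17 -24/85 0; 0 0 0 1]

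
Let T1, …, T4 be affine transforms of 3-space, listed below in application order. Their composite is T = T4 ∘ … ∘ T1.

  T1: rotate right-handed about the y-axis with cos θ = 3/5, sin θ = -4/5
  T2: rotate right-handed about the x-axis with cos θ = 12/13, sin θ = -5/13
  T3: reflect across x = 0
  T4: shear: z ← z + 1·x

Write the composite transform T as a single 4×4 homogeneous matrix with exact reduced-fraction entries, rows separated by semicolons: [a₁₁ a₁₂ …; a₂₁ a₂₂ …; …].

T = [-3/5 0 4/5 0; 4/13 12/13 3/13 0; 9/65 -5/13 88/65 0; 0 0 0 1]

T1 = [3/5 0 -4/5 0; 0 1 0 0; 4/5 0 3/5 0; 0 0 0 1]
T2·T1 = [3/5 0 -4/5 0; 4/13 12/13 3/13 0; 48/65 -5/13 36/65 0; 0 0 0 1]
T3·…·T1 = [-3/5 0 4/5 0; 4/13 12/13 3/13 0; 48/65 -5/13 36/65 0; 0 0 0 1]
T4·…·T1 = [-3/5 0 4/5 0; 4/13 12/13 3/13 0; 9/65 -5/13 88/65 0; 0 0 0 1]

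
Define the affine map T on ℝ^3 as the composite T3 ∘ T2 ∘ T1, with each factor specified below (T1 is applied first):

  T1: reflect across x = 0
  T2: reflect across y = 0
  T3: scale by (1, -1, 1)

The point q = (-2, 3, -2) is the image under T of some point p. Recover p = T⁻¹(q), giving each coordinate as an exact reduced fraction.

p = (2, 3, -2)

T1 = [-1 0 0 0; 0 1 0 0; 0 0 1 0; 0 0 0 1]
T2·T1 = [-1 0 0 0; 0 -1 0 0; 0 0 1 0; 0 0 0 1]
T3·…·T1 = [-1 0 0 0; 0 1 0 0; 0 0 1 0; 0 0 0 1]
det M = -1; M⁻¹ = [-1 0 0 0; 0 1 0 0; 0 0 1 0; 0 0 0 1]
M⁻¹ · (-2, 3, -2)ᵀ = (2, 3, -2)ᵀ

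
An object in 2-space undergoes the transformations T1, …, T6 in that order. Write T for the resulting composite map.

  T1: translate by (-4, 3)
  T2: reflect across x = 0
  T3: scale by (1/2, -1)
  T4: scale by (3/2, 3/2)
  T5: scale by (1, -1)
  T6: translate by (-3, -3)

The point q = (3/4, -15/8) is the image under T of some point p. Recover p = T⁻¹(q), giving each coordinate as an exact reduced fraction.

p = (-1, -9/4)

T1 = [1 0 -4; 0 1 3; 0 0 1]
T2·T1 = [-1 0 4; 0 1 3; 0 0 1]
T3·…·T1 = [-1/2 0 2; 0 -1 -3; 0 0 1]
T4·…·T1 = [-3/4 0 3; 0 -3/2 -9/2; 0 0 1]
T5·…·T1 = [-3/4 0 3; 0 3/2 9/2; 0 0 1]
T6·…·T1 = [-3/4 0 0; 0 3/2 3/2; 0 0 1]
det M = -9/8; M⁻¹ = [-4/3 0 0; 0 2/3 -1; 0 0 1]
M⁻¹ · (3/4, -15/8)ᵀ = (-1, -9/4)ᵀ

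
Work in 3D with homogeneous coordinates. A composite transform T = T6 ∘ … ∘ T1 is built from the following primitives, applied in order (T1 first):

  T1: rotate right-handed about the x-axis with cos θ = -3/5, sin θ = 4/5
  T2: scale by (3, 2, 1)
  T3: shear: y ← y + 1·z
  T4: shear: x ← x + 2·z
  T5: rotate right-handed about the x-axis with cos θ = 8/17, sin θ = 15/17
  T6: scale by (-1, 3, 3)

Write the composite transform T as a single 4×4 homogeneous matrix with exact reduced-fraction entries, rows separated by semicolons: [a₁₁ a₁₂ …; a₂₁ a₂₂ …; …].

T = [-3 -8/5 6/5 0; 0 -228/85 -129/85 0; 0 6/85 -567/85 0; 0 0 0 1]

T1 = [1 0 0 0; 0 -3/5 -4/5 0; 0 4/5 -3/5 0; 0 0 0 1]
T2·T1 = [3 0 0 0; 0 -6/5 -8/5 0; 0 4/5 -3/5 0; 0 0 0 1]
T3·…·T1 = [3 0 0 0; 0 -2/5 -11/5 0; 0 4/5 -3/5 0; 0 0 0 1]
T4·…·T1 = [3 8/5 -6/5 0; 0 -2/5 -11/5 0; 0 4/5 -3/5 0; 0 0 0 1]
T5·…·T1 = [3 8/5 -6/5 0; 0 -76/85 -43/85 0; 0 2/85 -189/85 0; 0 0 0 1]
T6·…·T1 = [-3 -8/5 6/5 0; 0 -228/85 -129/85 0; 0 6/85 -567/85 0; 0 0 0 1]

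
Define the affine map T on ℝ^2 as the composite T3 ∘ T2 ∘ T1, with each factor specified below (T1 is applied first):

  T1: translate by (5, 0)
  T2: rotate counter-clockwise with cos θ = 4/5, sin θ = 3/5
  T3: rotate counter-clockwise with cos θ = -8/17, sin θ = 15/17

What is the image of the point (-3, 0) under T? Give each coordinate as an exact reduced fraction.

T1 translate by (5, 0): (-3, 0) → (2, 0)
T2 rotate counter-clockwise with cos θ = 4/5, sin θ = 3/5: (2, 0) → (8/5, 6/5)
T3 rotate counter-clockwise with cos θ = -8/17, sin θ = 15/17: (8/5, 6/5) → (-154/85, 72/85)

T(p) = (-154/85, 72/85)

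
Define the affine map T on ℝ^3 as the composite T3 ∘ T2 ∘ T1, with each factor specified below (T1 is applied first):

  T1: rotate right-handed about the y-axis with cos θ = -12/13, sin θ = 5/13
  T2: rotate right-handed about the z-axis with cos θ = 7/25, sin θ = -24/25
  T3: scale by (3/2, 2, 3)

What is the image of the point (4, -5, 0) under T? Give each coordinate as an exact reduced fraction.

T1 rotate right-handed about the y-axis with cos θ = -12/13, sin θ = 5/13: (4, -5, 0) → (-48/13, -5, -20/13)
T2 rotate right-handed about the z-axis with cos θ = 7/25, sin θ = -24/25: (-48/13, -5, -20/13) → (-1896/325, 697/325, -20/13)
T3 scale by (3/2, 2, 3): (-1896/325, 697/325, -20/13) → (-2844/325, 1394/325, -60/13)

T(p) = (-2844/325, 1394/325, -60/13)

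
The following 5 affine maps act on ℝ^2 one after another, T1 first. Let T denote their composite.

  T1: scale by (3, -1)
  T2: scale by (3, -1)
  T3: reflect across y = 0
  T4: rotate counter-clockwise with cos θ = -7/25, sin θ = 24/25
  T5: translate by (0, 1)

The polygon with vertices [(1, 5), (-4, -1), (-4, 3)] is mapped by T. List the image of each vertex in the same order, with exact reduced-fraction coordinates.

T1 scale by (3, -1): (1, 5) → (3, -5); (-4, -1) → (-12, 1); (-4, 3) → (-12, -3)
T2 scale by (3, -1): (3, -5) → (9, 5); (-12, 1) → (-36, -1); (-12, -3) → (-36, 3)
T3 reflect across y = 0: (9, 5) → (9, -5); (-36, -1) → (-36, 1); (-36, 3) → (-36, -3)
T4 rotate counter-clockwise with cos θ = -7/25, sin θ = 24/25: (9, -5) → (57/25, 251/25); (-36, 1) → (228/25, -871/25); (-36, -3) → (324/25, -843/25)
T5 translate by (0, 1): (57/25, 251/25) → (57/25, 276/25); (228/25, -871/25) → (228/25, -846/25); (324/25, -843/25) → (324/25, -818/25)

image vertices: (57/25, 276/25), (228/25, -846/25), (324/25, -818/25)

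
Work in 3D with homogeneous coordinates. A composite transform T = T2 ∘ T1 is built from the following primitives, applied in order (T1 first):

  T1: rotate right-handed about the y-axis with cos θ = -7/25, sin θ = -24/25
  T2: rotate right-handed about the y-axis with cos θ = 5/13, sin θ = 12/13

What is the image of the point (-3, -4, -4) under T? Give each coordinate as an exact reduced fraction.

T1 rotate right-handed about the y-axis with cos θ = -7/25, sin θ = -24/25: (-3, -4, -4) → (117/25, -4, -44/25)
T2 rotate right-handed about the y-axis with cos θ = 5/13, sin θ = 12/13: (117/25, -4, -44/25) → (57/325, -4, -1624/325)

T(p) = (57/325, -4, -1624/325)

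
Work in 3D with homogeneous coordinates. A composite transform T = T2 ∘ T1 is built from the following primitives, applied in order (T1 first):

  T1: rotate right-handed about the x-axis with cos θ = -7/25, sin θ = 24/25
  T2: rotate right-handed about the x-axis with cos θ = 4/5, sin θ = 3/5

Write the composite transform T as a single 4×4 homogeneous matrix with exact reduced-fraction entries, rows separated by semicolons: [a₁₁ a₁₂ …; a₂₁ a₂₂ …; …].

T = [1 0 0 0; 0 -4/5 -3/5 0; 0 3/5 -4/5 0; 0 0 0 1]

T1 = [1 0 0 0; 0 -7/25 -24/25 0; 0 24/25 -7/25 0; 0 0 0 1]
T2·T1 = [1 0 0 0; 0 -4/5 -3/5 0; 0 3/5 -4/5 0; 0 0 0 1]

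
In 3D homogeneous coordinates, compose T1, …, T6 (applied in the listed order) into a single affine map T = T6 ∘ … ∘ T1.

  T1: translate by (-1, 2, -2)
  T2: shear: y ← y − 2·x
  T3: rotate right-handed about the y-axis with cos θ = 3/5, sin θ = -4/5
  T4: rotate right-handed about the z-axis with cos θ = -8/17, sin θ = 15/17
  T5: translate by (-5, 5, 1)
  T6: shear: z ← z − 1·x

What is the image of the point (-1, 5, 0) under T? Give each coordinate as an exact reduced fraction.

T(p) = (-1266/85, 3/17, 1113/85)

T1 translate by (-1, 2, -2): (-1, 5, 0) → (-2, 7, -2)
T2 shear: y ← y − 2·x: (-2, 7, -2) → (-2, 11, -2)
T3 rotate right-handed about the y-axis with cos θ = 3/5, sin θ = -4/5: (-2, 11, -2) → (2/5, 11, -14/5)
T4 rotate right-handed about the z-axis with cos θ = -8/17, sin θ = 15/17: (2/5, 11, -14/5) → (-841/85, -82/17, -14/5)
T5 translate by (-5, 5, 1): (-841/85, -82/17, -14/5) → (-1266/85, 3/17, -9/5)
T6 shear: z ← z − 1·x: (-1266/85, 3/17, -9/5) → (-1266/85, 3/17, 1113/85)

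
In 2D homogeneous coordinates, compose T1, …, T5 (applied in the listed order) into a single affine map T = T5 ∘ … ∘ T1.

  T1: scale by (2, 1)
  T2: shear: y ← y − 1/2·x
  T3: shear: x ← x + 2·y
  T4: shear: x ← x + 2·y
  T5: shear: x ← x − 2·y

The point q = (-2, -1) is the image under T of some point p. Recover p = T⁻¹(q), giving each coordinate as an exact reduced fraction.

T1 = [2 0 0; 0 1 0; 0 0 1]
T2·T1 = [2 0 0; -1 1 0; 0 0 1]
T3·…·T1 = [0 2 0; -1 1 0; 0 0 1]
T4·…·T1 = [-2 4 0; -1 1 0; 0 0 1]
T5·…·T1 = [0 2 0; -1 1 0; 0 0 1]
det M = 2; M⁻¹ = [1/2 -1 0; 1/2 0 0; 0 0 1]
M⁻¹ · (-2, -1)ᵀ = (0, -1)ᵀ

p = (0, -1)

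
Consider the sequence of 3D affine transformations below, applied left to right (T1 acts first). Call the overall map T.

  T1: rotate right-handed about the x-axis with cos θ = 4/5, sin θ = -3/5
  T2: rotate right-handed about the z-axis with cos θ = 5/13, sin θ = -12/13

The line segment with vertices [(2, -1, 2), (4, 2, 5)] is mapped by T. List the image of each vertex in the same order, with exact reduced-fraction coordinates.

image vertices: (74/65, -22/13, 11/5), (376/65, -25/13, 14/5)

T1 rotate right-handed about the x-axis with cos θ = 4/5, sin θ = -3/5: (2, -1, 2) → (2, 2/5, 11/5); (4, 2, 5) → (4, 23/5, 14/5)
T2 rotate right-handed about the z-axis with cos θ = 5/13, sin θ = -12/13: (2, 2/5, 11/5) → (74/65, -22/13, 11/5); (4, 23/5, 14/5) → (376/65, -25/13, 14/5)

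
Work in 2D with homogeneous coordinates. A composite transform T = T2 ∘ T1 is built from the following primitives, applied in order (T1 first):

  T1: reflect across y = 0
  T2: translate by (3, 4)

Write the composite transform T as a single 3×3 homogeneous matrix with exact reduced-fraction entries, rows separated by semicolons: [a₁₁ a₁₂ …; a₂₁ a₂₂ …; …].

T = [1 0 3; 0 -1 4; 0 0 1]

T1 = [1 0 0; 0 -1 0; 0 0 1]
T2·T1 = [1 0 3; 0 -1 4; 0 0 1]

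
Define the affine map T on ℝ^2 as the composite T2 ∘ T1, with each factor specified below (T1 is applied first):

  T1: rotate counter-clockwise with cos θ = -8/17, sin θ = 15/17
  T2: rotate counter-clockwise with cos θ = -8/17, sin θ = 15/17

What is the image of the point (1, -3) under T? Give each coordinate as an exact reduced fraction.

T1 rotate counter-clockwise with cos θ = -8/17, sin θ = 15/17: (1, -3) → (37/17, 39/17)
T2 rotate counter-clockwise with cos θ = -8/17, sin θ = 15/17: (37/17, 39/17) → (-881/289, 243/289)

T(p) = (-881/289, 243/289)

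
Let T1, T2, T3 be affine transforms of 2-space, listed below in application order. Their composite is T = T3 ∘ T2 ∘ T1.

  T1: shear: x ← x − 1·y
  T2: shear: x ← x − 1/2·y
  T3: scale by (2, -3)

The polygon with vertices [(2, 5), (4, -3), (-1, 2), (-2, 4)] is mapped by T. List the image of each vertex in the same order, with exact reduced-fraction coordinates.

T1 shear: x ← x − 1·y: (2, 5) → (-3, 5); (4, -3) → (7, -3); (-1, 2) → (-3, 2); (-2, 4) → (-6, 4)
T2 shear: x ← x − 1/2·y: (-3, 5) → (-11/2, 5); (7, -3) → (17/2, -3); (-3, 2) → (-4, 2); (-6, 4) → (-8, 4)
T3 scale by (2, -3): (-11/2, 5) → (-11, -15); (17/2, -3) → (17, 9); (-4, 2) → (-8, -6); (-8, 4) → (-16, -12)

image vertices: (-11, -15), (17, 9), (-8, -6), (-16, -12)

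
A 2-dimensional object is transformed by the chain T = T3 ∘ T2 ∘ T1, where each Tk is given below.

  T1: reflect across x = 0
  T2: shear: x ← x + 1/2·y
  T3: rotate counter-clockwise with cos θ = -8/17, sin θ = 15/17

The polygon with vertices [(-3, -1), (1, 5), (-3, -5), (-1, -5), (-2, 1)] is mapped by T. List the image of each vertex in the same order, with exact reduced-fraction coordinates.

T1 reflect across x = 0: (-3, -1) → (3, -1); (1, 5) → (-1, 5); (-3, -5) → (3, -5); (-1, -5) → (1, -5); (-2, 1) → (2, 1)
T2 shear: x ← x + 1/2·y: (3, -1) → (5/2, -1); (-1, 5) → (3/2, 5); (3, -5) → (1/2, -5); (1, -5) → (-3/2, -5); (2, 1) → (5/2, 1)
T3 rotate counter-clockwise with cos θ = -8/17, sin θ = 15/17: (5/2, -1) → (-5/17, 91/34); (3/2, 5) → (-87/17, -35/34); (1/2, -5) → (71/17, 95/34); (-3/2, -5) → (87/17, 35/34); (5/2, 1) → (-35/17, 59/34)

image vertices: (-5/17, 91/34), (-87/17, -35/34), (71/17, 95/34), (87/17, 35/34), (-35/17, 59/34)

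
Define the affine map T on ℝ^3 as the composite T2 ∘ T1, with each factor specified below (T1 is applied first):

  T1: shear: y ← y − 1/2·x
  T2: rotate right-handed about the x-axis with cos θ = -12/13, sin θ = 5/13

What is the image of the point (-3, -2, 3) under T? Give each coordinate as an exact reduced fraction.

T(p) = (-3, -9/13, -77/26)

T1 shear: y ← y − 1/2·x: (-3, -2, 3) → (-3, -1/2, 3)
T2 rotate right-handed about the x-axis with cos θ = -12/13, sin θ = 5/13: (-3, -1/2, 3) → (-3, -9/13, -77/26)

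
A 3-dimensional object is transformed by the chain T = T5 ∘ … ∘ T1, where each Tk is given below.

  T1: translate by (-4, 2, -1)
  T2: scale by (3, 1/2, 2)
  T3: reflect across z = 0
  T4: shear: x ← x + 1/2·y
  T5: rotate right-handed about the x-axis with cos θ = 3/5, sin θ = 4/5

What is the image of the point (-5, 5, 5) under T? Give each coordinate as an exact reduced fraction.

T1 translate by (-4, 2, -1): (-5, 5, 5) → (-9, 7, 4)
T2 scale by (3, 1/2, 2): (-9, 7, 4) → (-27, 7/2, 8)
T3 reflect across z = 0: (-27, 7/2, 8) → (-27, 7/2, -8)
T4 shear: x ← x + 1/2·y: (-27, 7/2, -8) → (-101/4, 7/2, -8)
T5 rotate right-handed about the x-axis with cos θ = 3/5, sin θ = 4/5: (-101/4, 7/2, -8) → (-101/4, 17/2, -2)

T(p) = (-101/4, 17/2, -2)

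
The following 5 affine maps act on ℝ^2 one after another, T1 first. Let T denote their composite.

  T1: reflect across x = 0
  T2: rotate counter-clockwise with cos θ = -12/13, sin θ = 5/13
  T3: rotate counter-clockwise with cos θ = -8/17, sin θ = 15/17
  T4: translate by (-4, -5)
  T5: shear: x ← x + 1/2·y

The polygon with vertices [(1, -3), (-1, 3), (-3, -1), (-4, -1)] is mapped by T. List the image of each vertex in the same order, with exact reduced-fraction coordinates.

T1 reflect across x = 0: (1, -3) → (-1, -3); (-1, 3) → (1, 3); (-3, -1) → (3, -1); (-4, -1) → (4, -1)
T2 rotate counter-clockwise with cos θ = -12/13, sin θ = 5/13: (-1, -3) → (27/13, 31/13); (1, 3) → (-27/13, -31/13); (3, -1) → (-31/13, 27/13); (4, -1) → (-43/13, 32/13)
T3 rotate counter-clockwise with cos θ = -8/17, sin θ = 15/17: (27/13, 31/13) → (-681/221, 157/221); (-27/13, -31/13) → (681/221, -157/221); (-31/13, 27/13) → (-157/221, -681/221); (-43/13, 32/13) → (-8/13, -53/13)
T4 translate by (-4, -5): (-681/221, 157/221) → (-1565/221, -948/221); (681/221, -157/221) → (-203/221, -1262/221); (-157/221, -681/221) → (-1041/221, -1786/221); (-8/13, -53/13) → (-60/13, -118/13)
T5 shear: x ← x + 1/2·y: (-1565/221, -948/221) → (-2039/221, -948/221); (-203/221, -1262/221) → (-834/221, -1262/221); (-1041/221, -1786/221) → (-1934/221, -1786/221); (-60/13, -118/13) → (-119/13, -118/13)

image vertices: (-2039/221, -948/221), (-834/221, -1262/221), (-1934/221, -1786/221), (-119/13, -118/13)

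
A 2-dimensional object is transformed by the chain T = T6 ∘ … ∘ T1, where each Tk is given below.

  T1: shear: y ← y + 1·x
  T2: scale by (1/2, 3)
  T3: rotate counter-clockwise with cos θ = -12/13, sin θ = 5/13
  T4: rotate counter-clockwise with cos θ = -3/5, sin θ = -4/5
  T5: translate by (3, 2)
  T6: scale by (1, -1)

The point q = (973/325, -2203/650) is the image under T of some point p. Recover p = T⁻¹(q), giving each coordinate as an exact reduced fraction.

p = (7/5, -1)

T1 = [1 0 0; 1 1 0; 0 0 1]
T2·T1 = [1/2 0 0; 3 3 0; 0 0 1]
T3·…·T1 = [-21/13 -15/13 0; -67/26 -36/13 0; 0 0 1]
T4·…·T1 = [-71/65 -99/65 0; 369/130 168/65 0; 0 0 1]
T5·…·T1 = [-71/65 -99/65 3; 369/130 168/65 2; 0 0 1]
T6·…·T1 = [-71/65 -99/65 3; -369/130 -168/65 -2; 0 0 1]
det M = -3/2; M⁻¹ = [112/65 -66/65 -36/5; -123/65 142/195 107/15; 0 0 1]
M⁻¹ · (973/325, -2203/650)ᵀ = (7/5, -1)ᵀ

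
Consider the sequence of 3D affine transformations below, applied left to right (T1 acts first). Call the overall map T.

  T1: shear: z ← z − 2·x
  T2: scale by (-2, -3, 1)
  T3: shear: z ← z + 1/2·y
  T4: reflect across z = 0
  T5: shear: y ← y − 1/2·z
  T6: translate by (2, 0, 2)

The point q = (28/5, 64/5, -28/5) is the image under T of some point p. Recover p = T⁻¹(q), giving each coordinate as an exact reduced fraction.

p = (-9/5, -3, -1/2)

T1 = [1 0 0 0; 0 1 0 0; -2 0 1 0; 0 0 0 1]
T2·T1 = [-2 0 0 0; 0 -3 0 0; -2 0 1 0; 0 0 0 1]
T3·…·T1 = [-2 0 0 0; 0 -3 0 0; -2 -3/2 1 0; 0 0 0 1]
T4·…·T1 = [-2 0 0 0; 0 -3 0 0; 2 3/2 -1 0; 0 0 0 1]
T5·…·T1 = [-2 0 0 0; -1 -15/4 1/2 0; 2 3/2 -1 0; 0 0 0 1]
T6·…·T1 = [-2 0 0 2; -1 -15/4 1/2 0; 2 3/2 -1 2; 0 0 0 1]
det M = -6; M⁻¹ = [-1/2 0 0 1; 0 -1/3 -1/6 1/3; -1 -1/2 -5/4 9/2; 0 0 0 1]
M⁻¹ · (28/5, 64/5, -28/5)ᵀ = (-9/5, -3, -1/2)ᵀ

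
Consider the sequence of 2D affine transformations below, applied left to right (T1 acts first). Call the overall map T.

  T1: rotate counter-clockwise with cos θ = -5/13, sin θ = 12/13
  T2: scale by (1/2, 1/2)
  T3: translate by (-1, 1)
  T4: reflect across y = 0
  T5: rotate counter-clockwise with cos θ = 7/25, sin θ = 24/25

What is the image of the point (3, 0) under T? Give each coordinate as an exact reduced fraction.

T(p) = (1201/650, -709/325)

T1 rotate counter-clockwise with cos θ = -5/13, sin θ = 12/13: (3, 0) → (-15/13, 36/13)
T2 scale by (1/2, 1/2): (-15/13, 36/13) → (-15/26, 18/13)
T3 translate by (-1, 1): (-15/26, 18/13) → (-41/26, 31/13)
T4 reflect across y = 0: (-41/26, 31/13) → (-41/26, -31/13)
T5 rotate counter-clockwise with cos θ = 7/25, sin θ = 24/25: (-41/26, -31/13) → (1201/650, -709/325)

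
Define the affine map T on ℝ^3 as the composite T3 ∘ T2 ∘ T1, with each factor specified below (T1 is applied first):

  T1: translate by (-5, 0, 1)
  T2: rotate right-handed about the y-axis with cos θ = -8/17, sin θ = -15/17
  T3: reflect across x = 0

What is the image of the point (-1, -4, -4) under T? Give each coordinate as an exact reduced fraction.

T1 translate by (-5, 0, 1): (-1, -4, -4) → (-6, -4, -3)
T2 rotate right-handed about the y-axis with cos θ = -8/17, sin θ = -15/17: (-6, -4, -3) → (93/17, -4, -66/17)
T3 reflect across x = 0: (93/17, -4, -66/17) → (-93/17, -4, -66/17)

T(p) = (-93/17, -4, -66/17)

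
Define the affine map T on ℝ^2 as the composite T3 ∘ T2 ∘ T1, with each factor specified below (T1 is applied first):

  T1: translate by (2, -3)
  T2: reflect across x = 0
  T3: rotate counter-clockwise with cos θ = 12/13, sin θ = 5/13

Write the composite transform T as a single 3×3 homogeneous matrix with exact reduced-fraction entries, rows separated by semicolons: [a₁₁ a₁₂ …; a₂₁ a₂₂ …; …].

T1 = [1 0 2; 0 1 -3; 0 0 1]
T2·T1 = [-1 0 -2; 0 1 -3; 0 0 1]
T3·…·T1 = [-12/13 -5/13 -9/13; -5/13 12/13 -46/13; 0 0 1]

T = [-12/13 -5/13 -9/13; -5/13 12/13 -46/13; 0 0 1]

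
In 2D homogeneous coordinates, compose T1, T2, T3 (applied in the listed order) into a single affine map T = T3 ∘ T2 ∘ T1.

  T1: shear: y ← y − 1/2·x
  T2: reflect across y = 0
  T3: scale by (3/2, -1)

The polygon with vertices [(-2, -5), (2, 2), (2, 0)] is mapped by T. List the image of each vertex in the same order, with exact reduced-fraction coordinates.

T1 shear: y ← y − 1/2·x: (-2, -5) → (-2, -4); (2, 2) → (2, 1); (2, 0) → (2, -1)
T2 reflect across y = 0: (-2, -4) → (-2, 4); (2, 1) → (2, -1); (2, -1) → (2, 1)
T3 scale by (3/2, -1): (-2, 4) → (-3, -4); (2, -1) → (3, 1); (2, 1) → (3, -1)

image vertices: (-3, -4), (3, 1), (3, -1)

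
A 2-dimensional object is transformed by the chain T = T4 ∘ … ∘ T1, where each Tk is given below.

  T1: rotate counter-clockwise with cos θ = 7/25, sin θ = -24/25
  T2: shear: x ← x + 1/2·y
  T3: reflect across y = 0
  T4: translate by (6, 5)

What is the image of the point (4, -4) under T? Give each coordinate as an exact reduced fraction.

T1 rotate counter-clockwise with cos θ = 7/25, sin θ = -24/25: (4, -4) → (-68/25, -124/25)
T2 shear: x ← x + 1/2·y: (-68/25, -124/25) → (-26/5, -124/25)
T3 reflect across y = 0: (-26/5, -124/25) → (-26/5, 124/25)
T4 translate by (6, 5): (-26/5, 124/25) → (4/5, 249/25)

T(p) = (4/5, 249/25)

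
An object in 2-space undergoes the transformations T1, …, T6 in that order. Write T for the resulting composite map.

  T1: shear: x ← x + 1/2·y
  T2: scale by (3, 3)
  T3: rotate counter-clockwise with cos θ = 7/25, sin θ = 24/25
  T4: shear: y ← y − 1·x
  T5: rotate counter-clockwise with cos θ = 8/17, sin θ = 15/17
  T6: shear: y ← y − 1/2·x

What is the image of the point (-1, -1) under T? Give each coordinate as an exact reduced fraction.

T1 shear: x ← x + 1/2·y: (-1, -1) → (-3/2, -1)
T2 scale by (3, 3): (-3/2, -1) → (-9/2, -3)
T3 rotate counter-clockwise with cos θ = 7/25, sin θ = 24/25: (-9/2, -3) → (81/50, -129/25)
T4 shear: y ← y − 1·x: (81/50, -129/25) → (81/50, -339/50)
T5 rotate counter-clockwise with cos θ = 8/17, sin θ = 15/17: (81/50, -339/50) → (5733/850, -1497/850)
T6 shear: y ← y − 1/2·x: (5733/850, -1497/850) → (5733/850, -8727/1700)

T(p) = (5733/850, -8727/1700)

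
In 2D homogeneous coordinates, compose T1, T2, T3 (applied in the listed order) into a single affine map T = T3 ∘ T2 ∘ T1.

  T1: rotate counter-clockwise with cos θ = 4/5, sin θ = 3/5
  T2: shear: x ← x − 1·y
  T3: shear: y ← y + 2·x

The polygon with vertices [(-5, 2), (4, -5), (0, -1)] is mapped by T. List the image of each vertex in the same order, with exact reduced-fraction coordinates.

T1 rotate counter-clockwise with cos θ = 4/5, sin θ = 3/5: (-5, 2) → (-26/5, -7/5); (4, -5) → (31/5, -8/5); (0, -1) → (3/5, -4/5)
T2 shear: x ← x − 1·y: (-26/5, -7/5) → (-19/5, -7/5); (31/5, -8/5) → (39/5, -8/5); (3/5, -4/5) → (7/5, -4/5)
T3 shear: y ← y + 2·x: (-19/5, -7/5) → (-19/5, -9); (39/5, -8/5) → (39/5, 14); (7/5, -4/5) → (7/5, 2)

image vertices: (-19/5, -9), (39/5, 14), (7/5, 2)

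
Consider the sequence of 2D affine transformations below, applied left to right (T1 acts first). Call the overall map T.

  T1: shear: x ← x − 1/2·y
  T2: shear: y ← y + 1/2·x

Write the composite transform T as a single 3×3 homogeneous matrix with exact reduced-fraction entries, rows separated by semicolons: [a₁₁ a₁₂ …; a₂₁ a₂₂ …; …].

T = [1 -1/2 0; 1/2 3/4 0; 0 0 1]

T1 = [1 -1/2 0; 0 1 0; 0 0 1]
T2·T1 = [1 -1/2 0; 1/2 3/4 0; 0 0 1]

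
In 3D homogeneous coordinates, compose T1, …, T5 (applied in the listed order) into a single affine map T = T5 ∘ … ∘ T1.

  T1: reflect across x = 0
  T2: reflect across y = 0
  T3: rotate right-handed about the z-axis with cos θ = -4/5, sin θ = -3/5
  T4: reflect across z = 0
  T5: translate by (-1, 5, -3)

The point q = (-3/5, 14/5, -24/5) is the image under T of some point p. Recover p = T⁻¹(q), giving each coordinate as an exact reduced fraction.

T1 = [-1 0 0 0; 0 1 0 0; 0 0 1 0; 0 0 0 1]
T2·T1 = [-1 0 0 0; 0 -1 0 0; 0 0 1 0; 0 0 0 1]
T3·…·T1 = [4/5 -3/5 0 0; 3/5 4/5 0 0; 0 0 1 0; 0 0 0 1]
T4·…·T1 = [4/5 -3/5 0 0; 3/5 4/5 0 0; 0 0 -1 0; 0 0 0 1]
T5·…·T1 = [4/5 -3/5 0 -1; 3/5 4/5 0 5; 0 0 -1 -3; 0 0 0 1]
det M = -1; M⁻¹ = [4/5 3/5 0 -11/5; -3/5 4/5 0 -23/5; 0 0 -1 -3; 0 0 0 1]
M⁻¹ · (-3/5, 14/5, -24/5)ᵀ = (-1, -2, 9/5)ᵀ

p = (-1, -2, 9/5)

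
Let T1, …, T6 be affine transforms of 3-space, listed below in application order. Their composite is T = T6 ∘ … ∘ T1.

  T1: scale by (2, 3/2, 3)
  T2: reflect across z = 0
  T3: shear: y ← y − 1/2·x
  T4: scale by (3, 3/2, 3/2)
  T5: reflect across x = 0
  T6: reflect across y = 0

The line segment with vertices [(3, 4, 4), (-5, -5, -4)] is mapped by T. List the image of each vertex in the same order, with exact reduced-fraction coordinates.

T1 scale by (2, 3/2, 3): (3, 4, 4) → (6, 6, 12); (-5, -5, -4) → (-10, -15/2, -12)
T2 reflect across z = 0: (6, 6, 12) → (6, 6, -12); (-10, -15/2, -12) → (-10, -15/2, 12)
T3 shear: y ← y − 1/2·x: (6, 6, -12) → (6, 3, -12); (-10, -15/2, 12) → (-10, -5/2, 12)
T4 scale by (3, 3/2, 3/2): (6, 3, -12) → (18, 9/2, -18); (-10, -5/2, 12) → (-30, -15/4, 18)
T5 reflect across x = 0: (18, 9/2, -18) → (-18, 9/2, -18); (-30, -15/4, 18) → (30, -15/4, 18)
T6 reflect across y = 0: (-18, 9/2, -18) → (-18, -9/2, -18); (30, -15/4, 18) → (30, 15/4, 18)

image vertices: (-18, -9/2, -18), (30, 15/4, 18)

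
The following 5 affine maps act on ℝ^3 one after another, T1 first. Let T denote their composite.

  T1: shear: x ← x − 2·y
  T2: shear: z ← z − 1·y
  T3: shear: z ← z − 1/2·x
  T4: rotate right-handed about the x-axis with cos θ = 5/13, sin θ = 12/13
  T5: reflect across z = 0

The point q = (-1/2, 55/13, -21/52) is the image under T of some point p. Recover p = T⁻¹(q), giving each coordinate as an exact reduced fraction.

p = (7/2, 2, -2)

T1 = [1 -2 0 0; 0 1 0 0; 0 0 1 0; 0 0 0 1]
T2·T1 = [1 -2 0 0; 0 1 0 0; 0 -1 1 0; 0 0 0 1]
T3·…·T1 = [1 -2 0 0; 0 1 0 0; -1/2 0 1 0; 0 0 0 1]
T4·…·T1 = [1 -2 0 0; 6/13 5/13 -12/13 0; -5/26 12/13 5/13 0; 0 0 0 1]
T5·…·T1 = [1 -2 0 0; 6/13 5/13 -12/13 0; 5/26 -12/13 -5/13 0; 0 0 0 1]
det M = -1; M⁻¹ = [1 10/13 -24/13 0; 0 5/13 -12/13 0; 1/2 -7/13 -17/13 0; 0 0 0 1]
M⁻¹ · (-1/2, 55/13, -21/52)ᵀ = (7/2, 2, -2)ᵀ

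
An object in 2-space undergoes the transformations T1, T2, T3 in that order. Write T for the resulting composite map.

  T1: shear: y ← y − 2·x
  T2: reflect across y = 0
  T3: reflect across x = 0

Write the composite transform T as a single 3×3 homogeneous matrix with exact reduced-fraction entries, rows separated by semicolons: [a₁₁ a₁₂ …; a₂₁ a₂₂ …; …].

T = [-1 0 0; 2 -1 0; 0 0 1]

T1 = [1 0 0; -2 1 0; 0 0 1]
T2·T1 = [1 0 0; 2 -1 0; 0 0 1]
T3·…·T1 = [-1 0 0; 2 -1 0; 0 0 1]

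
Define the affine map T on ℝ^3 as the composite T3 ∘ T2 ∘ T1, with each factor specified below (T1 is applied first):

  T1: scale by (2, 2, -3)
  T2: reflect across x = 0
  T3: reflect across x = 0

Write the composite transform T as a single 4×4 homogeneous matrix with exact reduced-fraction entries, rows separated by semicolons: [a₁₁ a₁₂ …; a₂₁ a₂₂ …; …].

T1 = [2 0 0 0; 0 2 0 0; 0 0 -3 0; 0 0 0 1]
T2·T1 = [-2 0 0 0; 0 2 0 0; 0 0 -3 0; 0 0 0 1]
T3·…·T1 = [2 0 0 0; 0 2 0 0; 0 0 -3 0; 0 0 0 1]

T = [2 0 0 0; 0 2 0 0; 0 0 -3 0; 0 0 0 1]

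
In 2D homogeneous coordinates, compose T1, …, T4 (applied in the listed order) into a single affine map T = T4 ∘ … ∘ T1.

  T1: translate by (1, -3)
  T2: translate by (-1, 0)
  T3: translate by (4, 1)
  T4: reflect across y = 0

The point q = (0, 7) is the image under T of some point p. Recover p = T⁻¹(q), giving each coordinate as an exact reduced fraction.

p = (-4, -5)

T1 = [1 0 1; 0 1 -3; 0 0 1]
T2·T1 = [1 0 0; 0 1 -3; 0 0 1]
T3·…·T1 = [1 0 4; 0 1 -2; 0 0 1]
T4·…·T1 = [1 0 4; 0 -1 2; 0 0 1]
det M = -1; M⁻¹ = [1 0 -4; 0 -1 2; 0 0 1]
M⁻¹ · (0, 7)ᵀ = (-4, -5)ᵀ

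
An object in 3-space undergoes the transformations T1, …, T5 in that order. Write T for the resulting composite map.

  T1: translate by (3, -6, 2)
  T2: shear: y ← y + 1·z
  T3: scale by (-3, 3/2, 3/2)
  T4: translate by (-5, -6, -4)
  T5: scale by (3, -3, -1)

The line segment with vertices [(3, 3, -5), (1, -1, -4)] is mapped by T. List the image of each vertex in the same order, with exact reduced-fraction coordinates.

image vertices: (-69, 45, 17/2), (-51, 117/2, 7)

T1 translate by (3, -6, 2): (3, 3, -5) → (6, -3, -3); (1, -1, -4) → (4, -7, -2)
T2 shear: y ← y + 1·z: (6, -3, -3) → (6, -6, -3); (4, -7, -2) → (4, -9, -2)
T3 scale by (-3, 3/2, 3/2): (6, -6, -3) → (-18, -9, -9/2); (4, -9, -2) → (-12, -27/2, -3)
T4 translate by (-5, -6, -4): (-18, -9, -9/2) → (-23, -15, -17/2); (-12, -27/2, -3) → (-17, -39/2, -7)
T5 scale by (3, -3, -1): (-23, -15, -17/2) → (-69, 45, 17/2); (-17, -39/2, -7) → (-51, 117/2, 7)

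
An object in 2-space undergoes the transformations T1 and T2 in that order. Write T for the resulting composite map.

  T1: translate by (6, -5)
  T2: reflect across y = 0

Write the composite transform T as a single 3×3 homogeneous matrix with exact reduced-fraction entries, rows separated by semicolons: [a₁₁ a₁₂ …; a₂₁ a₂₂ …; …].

T = [1 0 6; 0 -1 5; 0 0 1]

T1 = [1 0 6; 0 1 -5; 0 0 1]
T2·T1 = [1 0 6; 0 -1 5; 0 0 1]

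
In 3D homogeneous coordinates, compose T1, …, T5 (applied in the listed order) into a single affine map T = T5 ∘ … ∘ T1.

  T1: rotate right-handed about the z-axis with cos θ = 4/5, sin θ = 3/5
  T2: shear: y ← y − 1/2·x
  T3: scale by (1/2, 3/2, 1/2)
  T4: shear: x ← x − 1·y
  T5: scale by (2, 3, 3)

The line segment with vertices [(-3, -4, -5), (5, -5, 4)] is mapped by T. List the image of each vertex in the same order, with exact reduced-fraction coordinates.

image vertices: (15, -45/2, -15/2), (41/2, -81/4, 6)

T1 rotate right-handed about the z-axis with cos θ = 4/5, sin θ = 3/5: (-3, -4, -5) → (0, -5, -5); (5, -5, 4) → (7, -1, 4)
T2 shear: y ← y − 1/2·x: (0, -5, -5) → (0, -5, -5); (7, -1, 4) → (7, -9/2, 4)
T3 scale by (1/2, 3/2, 1/2): (0, -5, -5) → (0, -15/2, -5/2); (7, -9/2, 4) → (7/2, -27/4, 2)
T4 shear: x ← x − 1·y: (0, -15/2, -5/2) → (15/2, -15/2, -5/2); (7/2, -27/4, 2) → (41/4, -27/4, 2)
T5 scale by (2, 3, 3): (15/2, -15/2, -5/2) → (15, -45/2, -15/2); (41/4, -27/4, 2) → (41/2, -81/4, 6)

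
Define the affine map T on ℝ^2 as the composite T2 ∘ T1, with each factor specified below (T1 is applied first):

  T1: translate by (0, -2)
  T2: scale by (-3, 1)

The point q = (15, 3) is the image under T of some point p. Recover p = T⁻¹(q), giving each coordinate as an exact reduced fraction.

T1 = [1 0 0; 0 1 -2; 0 0 1]
T2·T1 = [-3 0 0; 0 1 -2; 0 0 1]
det M = -3; M⁻¹ = [-1/3 0 0; 0 1 2; 0 0 1]
M⁻¹ · (15, 3)ᵀ = (-5, 5)ᵀ

p = (-5, 5)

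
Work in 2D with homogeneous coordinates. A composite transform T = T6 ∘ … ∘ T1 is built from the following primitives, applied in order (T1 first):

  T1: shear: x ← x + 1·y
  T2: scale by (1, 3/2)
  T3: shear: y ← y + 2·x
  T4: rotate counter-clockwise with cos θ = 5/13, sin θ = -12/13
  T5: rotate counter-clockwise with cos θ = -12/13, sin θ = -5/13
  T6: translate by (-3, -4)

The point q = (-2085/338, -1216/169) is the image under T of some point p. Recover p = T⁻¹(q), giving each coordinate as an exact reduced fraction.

p = (-3, 3)

T1 = [1 1 0; 0 1 0; 0 0 1]
T2·T1 = [1 1 0; 0 3/2 0; 0 0 1]
T3·…·T1 = [1 1 0; 2 7/2 0; 0 0 1]
T4·…·T1 = [29/13 47/13 0; -2/13 11/26 0; 0 0 1]
T5·…·T1 = [-358/169 -1073/338 0; -121/169 -301/169 0; 0 0 1]
T6·…·T1 = [-358/169 -1073/338 -3; -121/169 -301/169 -4; 0 0 1]
det M = 3/2; M⁻¹ = [-602/507 1073/507 2486/507; 242/507 -716/507 -2138/507; 0 0 1]
M⁻¹ · (-2085/338, -1216/169)ᵀ = (-3, 3)ᵀ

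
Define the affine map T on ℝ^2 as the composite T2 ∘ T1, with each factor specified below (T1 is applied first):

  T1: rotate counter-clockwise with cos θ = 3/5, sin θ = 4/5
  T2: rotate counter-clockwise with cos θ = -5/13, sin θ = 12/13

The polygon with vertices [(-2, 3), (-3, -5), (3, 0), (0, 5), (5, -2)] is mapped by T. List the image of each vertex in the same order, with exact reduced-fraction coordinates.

T1 rotate counter-clockwise with cos θ = 3/5, sin θ = 4/5: (-2, 3) → (-18/5, 1/5); (-3, -5) → (11/5, -27/5); (3, 0) → (9/5, 12/5); (0, 5) → (-4, 3); (5, -2) → (23/5, 14/5)
T2 rotate counter-clockwise with cos θ = -5/13, sin θ = 12/13: (-18/5, 1/5) → (6/5, -17/5); (11/5, -27/5) → (269/65, 267/65); (9/5, 12/5) → (-189/65, 48/65); (-4, 3) → (-16/13, -63/13); (23/5, 14/5) → (-283/65, 206/65)

image vertices: (6/5, -17/5), (269/65, 267/65), (-189/65, 48/65), (-16/13, -63/13), (-283/65, 206/65)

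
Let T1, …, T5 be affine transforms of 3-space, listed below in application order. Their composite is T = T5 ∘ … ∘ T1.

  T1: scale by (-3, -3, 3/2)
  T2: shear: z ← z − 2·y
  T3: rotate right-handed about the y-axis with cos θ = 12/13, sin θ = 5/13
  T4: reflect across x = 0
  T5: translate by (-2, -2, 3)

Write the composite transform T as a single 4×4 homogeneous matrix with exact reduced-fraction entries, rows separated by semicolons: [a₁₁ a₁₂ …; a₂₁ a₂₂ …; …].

T1 = [-3 0 0 0; 0 -3 0 0; 0 0 3/2 0; 0 0 0 1]
T2·T1 = [-3 0 0 0; 0 -3 0 0; 0 6 3/2 0; 0 0 0 1]
T3·…·T1 = [-36/13 30/13 15/26 0; 0 -3 0 0; 15/13 72/13 18/13 0; 0 0 0 1]
T4·…·T1 = [36/13 -30/13 -15/26 0; 0 -3 0 0; 15/13 72/13 18/13 0; 0 0 0 1]
T5·…·T1 = [36/13 -30/13 -15/26 -2; 0 -3 0 -2; 15/13 72/13 18/13 3; 0 0 0 1]

T = [36/13 -30/13 -15/26 -2; 0 -3 0 -2; 15/13 72/13 18/13 3; 0 0 0 1]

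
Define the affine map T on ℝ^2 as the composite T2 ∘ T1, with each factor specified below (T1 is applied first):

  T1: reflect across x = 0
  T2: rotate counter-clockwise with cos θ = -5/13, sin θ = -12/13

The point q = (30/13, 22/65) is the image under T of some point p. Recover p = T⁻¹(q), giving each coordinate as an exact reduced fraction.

p = (6/5, 2)

T1 = [-1 0 0; 0 1 0; 0 0 1]
T2·T1 = [5/13 12/13 0; 12/13 -5/13 0; 0 0 1]
det M = -1; M⁻¹ = [5/13 12/13 0; 12/13 -5/13 0; 0 0 1]
M⁻¹ · (30/13, 22/65)ᵀ = (6/5, 2)ᵀ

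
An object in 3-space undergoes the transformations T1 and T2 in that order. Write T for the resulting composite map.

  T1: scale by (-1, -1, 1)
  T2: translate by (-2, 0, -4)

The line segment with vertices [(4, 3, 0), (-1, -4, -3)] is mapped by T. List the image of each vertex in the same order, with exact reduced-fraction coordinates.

T1 scale by (-1, -1, 1): (4, 3, 0) → (-4, -3, 0); (-1, -4, -3) → (1, 4, -3)
T2 translate by (-2, 0, -4): (-4, -3, 0) → (-6, -3, -4); (1, 4, -3) → (-1, 4, -7)

image vertices: (-6, -3, -4), (-1, 4, -7)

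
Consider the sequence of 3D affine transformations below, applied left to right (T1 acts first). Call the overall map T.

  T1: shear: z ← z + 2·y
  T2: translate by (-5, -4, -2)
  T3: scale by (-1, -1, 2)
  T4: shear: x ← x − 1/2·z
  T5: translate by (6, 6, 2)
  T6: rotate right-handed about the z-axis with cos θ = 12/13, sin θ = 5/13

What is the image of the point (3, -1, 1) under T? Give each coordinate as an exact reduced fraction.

T1 shear: z ← z + 2·y: (3, -1, 1) → (3, -1, -1)
T2 translate by (-5, -4, -2): (3, -1, -1) → (-2, -5, -3)
T3 scale by (-1, -1, 2): (-2, -5, -3) → (2, 5, -6)
T4 shear: x ← x − 1/2·z: (2, 5, -6) → (5, 5, -6)
T5 translate by (6, 6, 2): (5, 5, -6) → (11, 11, -4)
T6 rotate right-handed about the z-axis with cos θ = 12/13, sin θ = 5/13: (11, 11, -4) → (77/13, 187/13, -4)

T(p) = (77/13, 187/13, -4)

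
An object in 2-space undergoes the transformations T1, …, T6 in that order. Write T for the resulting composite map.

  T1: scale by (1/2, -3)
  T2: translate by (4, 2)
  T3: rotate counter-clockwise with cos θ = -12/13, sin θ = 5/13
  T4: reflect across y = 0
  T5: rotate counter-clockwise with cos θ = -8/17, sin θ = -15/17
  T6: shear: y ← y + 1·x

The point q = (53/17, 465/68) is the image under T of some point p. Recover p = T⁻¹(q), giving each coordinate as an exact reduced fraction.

T1 = [1/2 0 0; 0 -3 0; 0 0 1]
T2·T1 = [1/2 0 4; 0 -3 2; 0 0 1]
T3·…·T1 = [-6/13 15/13 -58/13; 5/26 36/13 -4/13; 0 0 1]
T4·…·T1 = [-6/13 15/13 -58/13; -5/26 -36/13 4/13; 0 0 1]
T5·…·T1 = [21/442 -660/221 524/221; 110/221 63/221 838/221; 0 0 1]
T6·…·T1 = [21/442 -660/221 524/221; 241/442 -597/221 1362/221; 0 0 1]
det M = 3/2; M⁻¹ = [-398/221 440/221 -8; -241/663 7/221 2/3; 0 0 1]
M⁻¹ · (53/17, 465/68)ᵀ = (0, -1/4)ᵀ

p = (0, -1/4)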